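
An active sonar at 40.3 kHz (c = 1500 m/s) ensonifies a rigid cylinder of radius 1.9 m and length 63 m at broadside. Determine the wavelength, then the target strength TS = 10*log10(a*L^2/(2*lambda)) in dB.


Step 1: lambda = c/f = 1500/40300 = 0.03722 m
Step 2: TS = 10*log10(a*L^2/(2*lambda)) = 10*log10(1.9*63^2/(2*0.03722)) = 50.06

50.06 dB


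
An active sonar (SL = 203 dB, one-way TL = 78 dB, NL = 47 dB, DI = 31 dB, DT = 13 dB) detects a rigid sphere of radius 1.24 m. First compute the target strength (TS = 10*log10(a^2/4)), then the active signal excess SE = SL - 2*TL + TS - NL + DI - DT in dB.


Step 1: TS = 10*log10(1.24^2/4) = -4.15 dB
Step 2: SE = SL - 2*TL + TS - NL + DI - DT = 203 - 2*78 + (-4.15) - 47 + 31 - 13 = 13.85

13.85 dB


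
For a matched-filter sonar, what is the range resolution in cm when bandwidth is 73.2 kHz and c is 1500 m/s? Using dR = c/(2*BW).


dR = c/(2*BW) = 1500 / (2 * 73.2e3) = 0.0102 m = 1.02 cm

1.02 cm


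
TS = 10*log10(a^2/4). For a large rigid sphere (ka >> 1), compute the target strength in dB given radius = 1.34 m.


TS = 10*log10(1.34^2 / 4) = 10*log10(0.4489) = -3.48

-3.48 dB


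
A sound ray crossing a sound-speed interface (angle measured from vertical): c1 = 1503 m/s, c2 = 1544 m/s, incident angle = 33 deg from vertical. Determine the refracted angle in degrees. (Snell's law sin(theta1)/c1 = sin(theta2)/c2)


sin(theta2) = (c2/c1)*sin(theta1) = (1544/1503)*sin(33 deg) = 0.5595
theta2 = arcsin(0.5595) = 34.02

34.02 deg


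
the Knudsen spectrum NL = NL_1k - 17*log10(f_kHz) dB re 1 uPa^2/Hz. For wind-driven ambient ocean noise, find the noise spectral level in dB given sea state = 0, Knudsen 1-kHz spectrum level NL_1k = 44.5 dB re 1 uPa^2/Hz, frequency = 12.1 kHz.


NL = NL_1k - 17*log10(f_kHz) = 44.5 - 17*log10(12.1) = 44.5 - (18.41) = 26.09

26.09 dB


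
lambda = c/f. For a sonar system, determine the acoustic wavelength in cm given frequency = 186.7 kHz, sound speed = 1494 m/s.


lambda = c/f = 1494 / 186700 = 0.008 m = 0.8 cm

0.8 cm


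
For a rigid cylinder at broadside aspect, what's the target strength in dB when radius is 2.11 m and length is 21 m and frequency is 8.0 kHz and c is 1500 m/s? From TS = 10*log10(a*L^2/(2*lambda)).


lambda = 1500/8000 = 0.1875 m
TS = 10*log10(2.11*21^2/(2*0.1875)) = 33.95

33.95 dB


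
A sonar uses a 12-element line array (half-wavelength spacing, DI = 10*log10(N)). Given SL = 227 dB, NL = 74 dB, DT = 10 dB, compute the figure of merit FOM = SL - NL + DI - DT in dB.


153.79 dB


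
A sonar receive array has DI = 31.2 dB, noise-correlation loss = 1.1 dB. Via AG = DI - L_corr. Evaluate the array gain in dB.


AG = DI - L_corr = 31.2 - 1.1 = 30.1

30.1 dB


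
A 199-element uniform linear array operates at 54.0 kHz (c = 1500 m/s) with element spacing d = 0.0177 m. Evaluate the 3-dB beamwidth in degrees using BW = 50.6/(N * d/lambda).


Step 1: lambda = 1500/54000 = 0.02778 m
Step 2: d/lambda = 0.0177/0.02778 = 0.6371
Step 3: BW = 50.6/(N * d/lambda) = 50.6/(199 * 0.6371) = 0.4

0.4 deg


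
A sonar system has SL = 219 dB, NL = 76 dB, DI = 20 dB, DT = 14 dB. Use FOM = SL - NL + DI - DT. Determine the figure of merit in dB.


FOM = SL - NL + DI - DT = 219 - 76 + 20 - 14 = 149

149 dB


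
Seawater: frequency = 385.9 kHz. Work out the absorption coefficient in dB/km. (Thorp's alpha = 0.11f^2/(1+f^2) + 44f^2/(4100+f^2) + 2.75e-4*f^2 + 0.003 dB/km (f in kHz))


83.887 dB/km


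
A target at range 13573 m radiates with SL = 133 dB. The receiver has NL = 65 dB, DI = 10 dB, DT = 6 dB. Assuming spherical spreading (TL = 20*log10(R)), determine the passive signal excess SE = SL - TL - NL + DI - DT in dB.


Step 1: TL = 20*log10(13573) = 82.65 dB
Step 2: SE = 133 - 82.65 - 65 + 10 - 6 = -10.65

-10.65 dB


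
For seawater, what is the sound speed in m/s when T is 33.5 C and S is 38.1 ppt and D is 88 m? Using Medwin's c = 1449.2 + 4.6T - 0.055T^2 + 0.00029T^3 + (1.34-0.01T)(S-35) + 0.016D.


c = 1449.2 + 4.6*33.5 - 0.055*33.5^2 + 0.00029*33.5^3 + (1.34 - 0.01*33.5)*(38.1 - 35) + 0.016*88 = 1557.0

1557.0 m/s


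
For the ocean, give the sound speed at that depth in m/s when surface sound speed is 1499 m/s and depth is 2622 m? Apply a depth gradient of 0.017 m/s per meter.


c = 1499 + 0.017 * 2622 = 1543.574

1543.574 m/s


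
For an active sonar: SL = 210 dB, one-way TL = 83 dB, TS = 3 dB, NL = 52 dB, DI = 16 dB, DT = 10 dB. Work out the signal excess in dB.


SE = SL - 2*TL + TS - NL + DI - DT = 210 - 2*83 + (3) - 52 + 16 - 10 = 1

1 dB


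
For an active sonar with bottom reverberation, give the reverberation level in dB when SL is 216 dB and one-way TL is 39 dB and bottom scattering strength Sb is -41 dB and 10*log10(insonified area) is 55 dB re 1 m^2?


RL = SL - 2*TL + Sb + 10*log10(A) = 216 - 2*39 + (-41) + 55 = 152

152 dB


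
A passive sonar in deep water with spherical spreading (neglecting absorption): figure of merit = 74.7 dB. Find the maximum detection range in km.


At max range FOM = TL, so 20*log10(R) = 74.7
R = 10^(74.7/20) = 5432.5 m = 5.43 km

5.43 km


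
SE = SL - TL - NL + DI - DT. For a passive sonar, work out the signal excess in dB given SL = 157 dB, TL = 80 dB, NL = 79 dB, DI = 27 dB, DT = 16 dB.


SE = SL - TL - NL + DI - DT = 157 - 80 - 79 + 27 - 16 = 9

9 dB


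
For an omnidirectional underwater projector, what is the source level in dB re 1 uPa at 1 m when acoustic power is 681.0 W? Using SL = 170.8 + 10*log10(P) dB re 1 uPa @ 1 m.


199.13 dB


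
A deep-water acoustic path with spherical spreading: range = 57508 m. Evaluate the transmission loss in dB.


TL = 20*log10(57508) = 95.19

95.19 dB


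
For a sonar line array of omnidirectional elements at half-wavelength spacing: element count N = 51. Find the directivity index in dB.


DI = 10*log10(51) = 17.08

17.08 dB


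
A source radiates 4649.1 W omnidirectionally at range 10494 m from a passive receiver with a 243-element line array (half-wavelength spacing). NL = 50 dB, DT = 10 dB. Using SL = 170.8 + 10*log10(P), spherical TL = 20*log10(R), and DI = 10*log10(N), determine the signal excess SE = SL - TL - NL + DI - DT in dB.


90.91 dB


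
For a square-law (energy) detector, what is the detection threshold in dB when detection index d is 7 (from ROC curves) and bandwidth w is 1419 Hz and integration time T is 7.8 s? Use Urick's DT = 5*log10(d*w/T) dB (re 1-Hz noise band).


15.52 dB


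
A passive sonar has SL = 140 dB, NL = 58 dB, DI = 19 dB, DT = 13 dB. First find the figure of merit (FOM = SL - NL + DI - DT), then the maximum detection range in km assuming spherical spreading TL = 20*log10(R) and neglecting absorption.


Step 1: FOM = SL - NL + DI - DT = 140 - 58 + 19 - 13 = 88 dB
Step 2: at max range FOM = TL = 20*log10(R), so R = 10^(88/20) = 25118.86 m = 25.12 km

25.12 km


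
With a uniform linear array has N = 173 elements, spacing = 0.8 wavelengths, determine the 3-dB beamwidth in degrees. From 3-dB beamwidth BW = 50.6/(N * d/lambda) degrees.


0.37 deg


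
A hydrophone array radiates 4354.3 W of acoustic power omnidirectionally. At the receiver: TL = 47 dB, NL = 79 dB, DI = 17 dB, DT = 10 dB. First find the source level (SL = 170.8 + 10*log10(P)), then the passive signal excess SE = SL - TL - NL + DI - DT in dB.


Step 1: SL = 170.8 + 10*log10(4354.3) = 207.19 dB
Step 2: SE = SL - TL - NL + DI - DT = 207.19 - 47 - 79 + 17 - 10 = 88.19

88.19 dB


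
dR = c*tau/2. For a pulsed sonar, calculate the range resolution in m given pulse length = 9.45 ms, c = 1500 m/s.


7.0875 m


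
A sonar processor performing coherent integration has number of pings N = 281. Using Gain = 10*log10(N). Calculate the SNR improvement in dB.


24.49 dB


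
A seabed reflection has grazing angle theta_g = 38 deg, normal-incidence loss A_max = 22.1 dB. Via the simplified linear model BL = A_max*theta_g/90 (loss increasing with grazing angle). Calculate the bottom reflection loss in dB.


9.33 dB


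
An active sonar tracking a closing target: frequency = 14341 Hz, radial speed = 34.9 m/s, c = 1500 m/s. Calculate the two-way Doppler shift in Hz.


667.33 Hz


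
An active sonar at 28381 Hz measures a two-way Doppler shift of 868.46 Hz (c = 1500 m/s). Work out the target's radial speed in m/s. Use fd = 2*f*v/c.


22.95 m/s


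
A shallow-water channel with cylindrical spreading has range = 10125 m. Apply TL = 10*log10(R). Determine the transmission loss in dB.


TL = 10*log10(10125) = 40.05

40.05 dB


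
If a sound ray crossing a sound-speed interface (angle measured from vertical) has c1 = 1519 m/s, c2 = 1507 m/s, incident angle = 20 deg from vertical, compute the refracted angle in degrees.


sin(theta2) = (c2/c1)*sin(theta1) = (1507/1519)*sin(20 deg) = 0.33932
theta2 = arcsin(0.33932) = 19.84

19.84 deg


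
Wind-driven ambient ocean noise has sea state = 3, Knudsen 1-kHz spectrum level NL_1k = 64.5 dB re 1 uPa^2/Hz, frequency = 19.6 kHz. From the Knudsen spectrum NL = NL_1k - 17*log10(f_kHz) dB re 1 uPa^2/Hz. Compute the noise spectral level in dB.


NL = NL_1k - 17*log10(f_kHz) = 64.5 - 17*log10(19.6) = 64.5 - (21.97) = 42.53

42.53 dB


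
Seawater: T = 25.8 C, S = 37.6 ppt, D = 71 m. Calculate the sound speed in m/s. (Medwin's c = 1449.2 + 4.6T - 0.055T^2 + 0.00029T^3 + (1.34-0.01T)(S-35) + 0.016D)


c = 1449.2 + 4.6*25.8 - 0.055*25.8^2 + 0.00029*25.8^3 + (1.34 - 0.01*25.8)*(37.6 - 35) + 0.016*71 = 1540.2

1540.2 m/s


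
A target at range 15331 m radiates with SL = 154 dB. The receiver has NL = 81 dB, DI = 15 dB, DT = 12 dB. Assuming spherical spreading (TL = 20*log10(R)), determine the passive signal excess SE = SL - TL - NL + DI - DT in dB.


-7.71 dB


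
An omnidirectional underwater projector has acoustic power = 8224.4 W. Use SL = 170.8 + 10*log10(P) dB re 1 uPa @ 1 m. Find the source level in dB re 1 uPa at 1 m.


SL = 170.8 + 10*log10(8224.4) = 170.8 + 39.15 = 209.95

209.95 dB


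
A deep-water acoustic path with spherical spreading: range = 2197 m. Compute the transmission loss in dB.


66.84 dB


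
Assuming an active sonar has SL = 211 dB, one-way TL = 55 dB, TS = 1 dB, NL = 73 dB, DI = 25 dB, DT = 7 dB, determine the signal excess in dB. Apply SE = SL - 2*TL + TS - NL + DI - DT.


SE = SL - 2*TL + TS - NL + DI - DT = 211 - 2*55 + (1) - 73 + 25 - 7 = 47

47 dB


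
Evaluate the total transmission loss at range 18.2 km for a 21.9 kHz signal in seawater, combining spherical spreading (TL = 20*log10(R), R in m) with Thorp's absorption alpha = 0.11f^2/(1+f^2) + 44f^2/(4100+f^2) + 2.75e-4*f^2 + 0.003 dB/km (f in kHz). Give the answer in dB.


Step 1 (Thorp): alpha = 0.11*479.61/(1+479.61) + 44*479.61/(4100+479.61) + 2.75e-4*479.61 + 0.003 = 4.8527 dB/km
Step 2: TL_spread = 20*log10(18200) = 85.2 dB
Step 3: TL_abs = alpha*R = 4.8527 * 18.2 = 88.32 dB
Step 4: TL_total = 85.2 + 88.32 = 173.52

173.52 dB


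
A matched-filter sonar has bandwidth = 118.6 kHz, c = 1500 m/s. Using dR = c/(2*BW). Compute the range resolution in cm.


0.63 cm


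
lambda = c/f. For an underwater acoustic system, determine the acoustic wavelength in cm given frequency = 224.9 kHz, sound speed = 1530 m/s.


lambda = c/f = 1530 / 224900 = 0.0068 m = 0.68 cm

0.68 cm


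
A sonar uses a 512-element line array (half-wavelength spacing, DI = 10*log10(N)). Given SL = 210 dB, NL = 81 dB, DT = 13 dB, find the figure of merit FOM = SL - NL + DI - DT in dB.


Step 1: DI = 10*log10(512) = 27.09 dB
Step 2: FOM = SL - NL + DI - DT = 210 - 81 + 27.09 - 13 = 143.09

143.09 dB


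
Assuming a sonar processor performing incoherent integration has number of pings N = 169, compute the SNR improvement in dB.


Gain = 5*log10(169) = 11.14

11.14 dB


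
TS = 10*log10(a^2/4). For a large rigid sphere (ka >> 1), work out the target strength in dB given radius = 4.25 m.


TS = 10*log10(4.25^2 / 4) = 10*log10(4.515625) = 6.55

6.55 dB


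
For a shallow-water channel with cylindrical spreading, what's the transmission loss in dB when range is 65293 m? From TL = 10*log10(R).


48.15 dB


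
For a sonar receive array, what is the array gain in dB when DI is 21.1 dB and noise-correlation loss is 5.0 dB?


AG = DI - L_corr = 21.1 - 5.0 = 16.1

16.1 dB


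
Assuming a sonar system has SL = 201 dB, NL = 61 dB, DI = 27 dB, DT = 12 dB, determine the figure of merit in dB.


155 dB


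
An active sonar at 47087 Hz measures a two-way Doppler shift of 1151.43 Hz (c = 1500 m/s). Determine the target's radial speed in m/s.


18.34 m/s


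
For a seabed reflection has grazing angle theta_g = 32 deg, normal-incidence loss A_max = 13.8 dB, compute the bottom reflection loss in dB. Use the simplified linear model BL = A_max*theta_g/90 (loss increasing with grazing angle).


BL = A_max * theta_g / 90 = 13.8 * 32 / 90 = 4.91

4.91 dB


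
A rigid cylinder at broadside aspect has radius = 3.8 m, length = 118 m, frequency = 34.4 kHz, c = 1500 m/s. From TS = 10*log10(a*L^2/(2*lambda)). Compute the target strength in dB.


57.83 dB


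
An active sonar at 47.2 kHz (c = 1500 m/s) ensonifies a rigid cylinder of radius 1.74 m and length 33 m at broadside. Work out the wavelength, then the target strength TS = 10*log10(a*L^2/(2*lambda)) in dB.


Step 1: lambda = c/f = 1500/47200 = 0.03178 m
Step 2: TS = 10*log10(a*L^2/(2*lambda)) = 10*log10(1.74*33^2/(2*0.03178)) = 44.74

44.74 dB


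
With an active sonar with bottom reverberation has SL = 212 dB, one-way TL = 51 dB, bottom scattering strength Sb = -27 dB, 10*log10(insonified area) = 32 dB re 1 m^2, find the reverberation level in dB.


RL = SL - 2*TL + Sb + 10*log10(A) = 212 - 2*51 + (-27) + 32 = 115

115 dB


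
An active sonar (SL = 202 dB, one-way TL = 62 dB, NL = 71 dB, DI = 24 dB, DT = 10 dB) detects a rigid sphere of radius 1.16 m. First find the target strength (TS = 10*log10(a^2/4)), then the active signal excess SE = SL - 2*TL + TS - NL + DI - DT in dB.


Step 1: TS = 10*log10(1.16^2/4) = -4.73 dB
Step 2: SE = SL - 2*TL + TS - NL + DI - DT = 202 - 2*62 + (-4.73) - 71 + 24 - 10 = 16.27

16.27 dB


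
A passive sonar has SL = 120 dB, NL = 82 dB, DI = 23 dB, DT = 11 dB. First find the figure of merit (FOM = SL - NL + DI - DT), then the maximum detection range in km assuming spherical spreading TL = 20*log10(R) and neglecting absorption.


Step 1: FOM = SL - NL + DI - DT = 120 - 82 + 23 - 11 = 50 dB
Step 2: at max range FOM = TL = 20*log10(R), so R = 10^(50/20) = 316.23 m = 0.32 km

0.32 km


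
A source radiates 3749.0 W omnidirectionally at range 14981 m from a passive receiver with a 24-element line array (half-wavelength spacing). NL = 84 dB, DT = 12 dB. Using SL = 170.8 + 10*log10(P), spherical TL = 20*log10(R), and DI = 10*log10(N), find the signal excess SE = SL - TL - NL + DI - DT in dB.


40.83 dB


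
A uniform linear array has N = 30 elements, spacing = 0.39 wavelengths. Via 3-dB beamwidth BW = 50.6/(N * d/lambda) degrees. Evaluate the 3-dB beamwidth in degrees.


BW = 50.6 / (30 * 0.39) = 50.6 / 11.7 = 4.32

4.32 deg


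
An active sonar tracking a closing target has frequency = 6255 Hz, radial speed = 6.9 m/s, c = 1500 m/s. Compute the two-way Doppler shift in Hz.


fd = 2*f*v/c = 2 * 6255 * 6.9 / 1500 = 57.55

57.55 Hz


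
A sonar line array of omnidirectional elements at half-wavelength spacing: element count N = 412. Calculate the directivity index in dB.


DI = 10*log10(412) = 26.15

26.15 dB


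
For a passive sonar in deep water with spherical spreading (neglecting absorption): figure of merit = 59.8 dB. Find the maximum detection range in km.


0.98 km


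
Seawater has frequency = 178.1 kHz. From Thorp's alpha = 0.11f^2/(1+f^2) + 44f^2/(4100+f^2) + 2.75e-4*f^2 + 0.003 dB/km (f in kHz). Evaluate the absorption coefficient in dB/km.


f^2 = 31719.61
alpha = 0.11*31719.61/(1+31719.61) + 44*31719.61/(4100+31719.61) + 2.75e-4*31719.61 + 0.003 = 47.8

47.8 dB/km


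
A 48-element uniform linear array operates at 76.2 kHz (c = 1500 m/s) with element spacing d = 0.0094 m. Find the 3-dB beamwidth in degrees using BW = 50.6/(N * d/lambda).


Step 1: lambda = 1500/76200 = 0.01969 m
Step 2: d/lambda = 0.0094/0.01969 = 0.4774
Step 3: BW = 50.6/(N * d/lambda) = 50.6/(48 * 0.4774) = 2.21

2.21 deg


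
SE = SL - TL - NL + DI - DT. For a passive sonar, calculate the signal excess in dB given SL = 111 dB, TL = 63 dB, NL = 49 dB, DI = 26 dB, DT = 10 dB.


SE = SL - TL - NL + DI - DT = 111 - 63 - 49 + 26 - 10 = 15

15 dB


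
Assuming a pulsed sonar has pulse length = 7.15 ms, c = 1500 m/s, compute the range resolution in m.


dR = c*tau/2 = 1500 * 7.15e-3 / 2 = 5.3625

5.3625 m


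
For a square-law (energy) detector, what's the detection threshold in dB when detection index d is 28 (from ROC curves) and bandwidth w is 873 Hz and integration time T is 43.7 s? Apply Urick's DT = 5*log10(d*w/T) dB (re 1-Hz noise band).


DT = 5*log10(d*w/T) = 5*log10(28 * 873 / 43.7) = 5*log10(559.36) = 13.74

13.74 dB


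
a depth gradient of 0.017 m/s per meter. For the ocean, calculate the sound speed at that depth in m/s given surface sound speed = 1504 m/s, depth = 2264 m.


1542.488 m/s


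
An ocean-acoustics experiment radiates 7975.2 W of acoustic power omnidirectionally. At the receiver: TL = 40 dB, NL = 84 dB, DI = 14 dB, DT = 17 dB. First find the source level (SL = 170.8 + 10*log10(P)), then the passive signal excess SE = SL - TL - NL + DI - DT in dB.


Step 1: SL = 170.8 + 10*log10(7975.2) = 209.82 dB
Step 2: SE = SL - TL - NL + DI - DT = 209.82 - 40 - 84 + 14 - 17 = 82.82

82.82 dB


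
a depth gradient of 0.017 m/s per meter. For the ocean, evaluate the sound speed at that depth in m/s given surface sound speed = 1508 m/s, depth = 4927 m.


1591.759 m/s


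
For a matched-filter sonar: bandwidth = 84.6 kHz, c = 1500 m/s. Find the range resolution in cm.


dR = c/(2*BW) = 1500 / (2 * 84.6e3) = 0.0089 m = 0.89 cm

0.89 cm


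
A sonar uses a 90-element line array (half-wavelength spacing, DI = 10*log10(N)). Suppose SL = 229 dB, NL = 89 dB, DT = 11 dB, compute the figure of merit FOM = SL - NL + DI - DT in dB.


Step 1: DI = 10*log10(90) = 19.54 dB
Step 2: FOM = SL - NL + DI - DT = 229 - 89 + 19.54 - 11 = 148.54

148.54 dB


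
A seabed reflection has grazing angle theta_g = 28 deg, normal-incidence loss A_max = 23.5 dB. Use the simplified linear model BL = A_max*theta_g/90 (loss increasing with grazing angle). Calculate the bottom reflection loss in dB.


7.31 dB


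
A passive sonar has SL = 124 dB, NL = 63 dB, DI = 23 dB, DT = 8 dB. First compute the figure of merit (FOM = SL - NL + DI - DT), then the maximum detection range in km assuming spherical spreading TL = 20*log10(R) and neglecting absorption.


Step 1: FOM = SL - NL + DI - DT = 124 - 63 + 23 - 8 = 76 dB
Step 2: at max range FOM = TL = 20*log10(R), so R = 10^(76/20) = 6309.57 m = 6.31 km

6.31 km


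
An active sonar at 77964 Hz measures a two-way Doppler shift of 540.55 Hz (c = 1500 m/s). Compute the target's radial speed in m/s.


5.2 m/s


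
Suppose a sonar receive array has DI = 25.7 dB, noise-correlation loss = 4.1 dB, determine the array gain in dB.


AG = DI - L_corr = 25.7 - 4.1 = 21.6

21.6 dB


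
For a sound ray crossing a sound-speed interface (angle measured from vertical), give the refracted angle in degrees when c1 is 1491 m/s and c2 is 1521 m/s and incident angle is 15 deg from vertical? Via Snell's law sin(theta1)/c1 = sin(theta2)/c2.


sin(theta2) = (c2/c1)*sin(theta1) = (1521/1491)*sin(15 deg) = 0.26403
theta2 = arcsin(0.26403) = 15.31

15.31 deg


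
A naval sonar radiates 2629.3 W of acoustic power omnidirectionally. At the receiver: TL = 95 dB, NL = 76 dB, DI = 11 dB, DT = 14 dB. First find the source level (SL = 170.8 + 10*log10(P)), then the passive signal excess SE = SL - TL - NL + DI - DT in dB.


Step 1: SL = 170.8 + 10*log10(2629.3) = 205.0 dB
Step 2: SE = SL - TL - NL + DI - DT = 205.0 - 95 - 76 + 11 - 14 = 31.0

31.0 dB


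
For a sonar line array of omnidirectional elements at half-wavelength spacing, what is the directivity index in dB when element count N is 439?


DI = 10*log10(439) = 26.42

26.42 dB


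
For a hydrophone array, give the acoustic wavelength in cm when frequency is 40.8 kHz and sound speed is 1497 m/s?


lambda = c/f = 1497 / 40800 = 0.0367 m = 3.67 cm

3.67 cm


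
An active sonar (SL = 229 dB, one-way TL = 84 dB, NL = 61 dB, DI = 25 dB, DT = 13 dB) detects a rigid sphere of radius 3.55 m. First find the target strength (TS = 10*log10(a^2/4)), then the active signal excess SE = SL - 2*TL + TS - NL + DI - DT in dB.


Step 1: TS = 10*log10(3.55^2/4) = 4.98 dB
Step 2: SE = SL - 2*TL + TS - NL + DI - DT = 229 - 2*84 + (4.98) - 61 + 25 - 13 = 16.98

16.98 dB


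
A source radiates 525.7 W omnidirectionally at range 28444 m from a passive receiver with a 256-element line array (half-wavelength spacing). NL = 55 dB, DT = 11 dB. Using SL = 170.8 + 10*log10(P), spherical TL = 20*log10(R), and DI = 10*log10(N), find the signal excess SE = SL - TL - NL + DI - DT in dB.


67.01 dB


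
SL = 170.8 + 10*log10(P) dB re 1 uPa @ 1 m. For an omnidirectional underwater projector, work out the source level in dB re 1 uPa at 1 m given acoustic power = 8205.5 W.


SL = 170.8 + 10*log10(8205.5) = 170.8 + 39.14 = 209.94

209.94 dB


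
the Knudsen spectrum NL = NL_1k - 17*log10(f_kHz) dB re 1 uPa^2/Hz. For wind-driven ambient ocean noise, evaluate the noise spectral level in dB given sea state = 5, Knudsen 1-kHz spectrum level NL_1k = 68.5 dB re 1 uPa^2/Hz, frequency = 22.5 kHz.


45.51 dB


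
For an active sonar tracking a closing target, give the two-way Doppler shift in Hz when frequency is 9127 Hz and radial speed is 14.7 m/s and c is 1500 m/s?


178.89 Hz


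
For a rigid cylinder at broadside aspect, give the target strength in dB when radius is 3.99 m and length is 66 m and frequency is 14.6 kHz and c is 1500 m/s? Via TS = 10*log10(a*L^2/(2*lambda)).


49.27 dB


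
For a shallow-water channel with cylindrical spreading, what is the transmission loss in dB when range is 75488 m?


TL = 10*log10(75488) = 48.78

48.78 dB


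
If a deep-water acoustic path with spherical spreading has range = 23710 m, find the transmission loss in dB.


TL = 20*log10(23710) = 87.5

87.5 dB


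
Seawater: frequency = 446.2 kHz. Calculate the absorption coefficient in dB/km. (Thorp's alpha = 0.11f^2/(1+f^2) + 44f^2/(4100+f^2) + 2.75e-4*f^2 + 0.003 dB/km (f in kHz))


f^2 = 199094.44
alpha = 0.11*199094.44/(1+199094.44) + 44*199094.44/(4100+199094.44) + 2.75e-4*199094.44 + 0.003 = 97.976

97.976 dB/km


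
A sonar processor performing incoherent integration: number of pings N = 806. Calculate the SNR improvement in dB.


Gain = 5*log10(806) = 14.53

14.53 dB


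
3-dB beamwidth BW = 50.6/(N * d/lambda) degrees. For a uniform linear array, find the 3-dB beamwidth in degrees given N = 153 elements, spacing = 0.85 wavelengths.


BW = 50.6 / (153 * 0.85) = 50.6 / 130.05 = 0.39

0.39 deg


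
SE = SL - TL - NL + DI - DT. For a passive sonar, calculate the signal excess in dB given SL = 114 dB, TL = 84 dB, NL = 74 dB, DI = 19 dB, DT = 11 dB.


SE = SL - TL - NL + DI - DT = 114 - 84 - 74 + 19 - 11 = -36

-36 dB


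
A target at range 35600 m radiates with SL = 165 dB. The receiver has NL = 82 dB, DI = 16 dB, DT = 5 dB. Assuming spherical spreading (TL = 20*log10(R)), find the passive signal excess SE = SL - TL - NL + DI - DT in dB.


Step 1: TL = 20*log10(35600) = 91.03 dB
Step 2: SE = 165 - 91.03 - 82 + 16 - 5 = 2.97

2.97 dB


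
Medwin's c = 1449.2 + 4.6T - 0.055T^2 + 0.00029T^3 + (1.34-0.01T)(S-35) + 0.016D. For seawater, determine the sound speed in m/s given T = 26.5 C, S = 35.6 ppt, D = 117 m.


c = 1449.2 + 4.6*26.5 - 0.055*26.5^2 + 0.00029*26.5^3 + (1.34 - 0.01*26.5)*(35.6 - 35) + 0.016*117 = 1540.39

1540.39 m/s


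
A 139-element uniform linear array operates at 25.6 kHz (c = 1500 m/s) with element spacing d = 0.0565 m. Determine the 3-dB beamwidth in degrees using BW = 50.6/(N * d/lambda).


0.38 deg


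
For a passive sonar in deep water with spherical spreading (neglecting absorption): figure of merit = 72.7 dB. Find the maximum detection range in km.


4.32 km


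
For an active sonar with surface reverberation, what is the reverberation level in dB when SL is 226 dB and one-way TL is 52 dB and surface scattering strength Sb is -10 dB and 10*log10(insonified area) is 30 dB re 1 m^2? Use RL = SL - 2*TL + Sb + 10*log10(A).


142 dB


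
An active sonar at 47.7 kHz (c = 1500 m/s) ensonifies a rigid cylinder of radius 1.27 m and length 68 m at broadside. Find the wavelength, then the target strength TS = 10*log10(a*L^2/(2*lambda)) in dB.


Step 1: lambda = c/f = 1500/47700 = 0.03145 m
Step 2: TS = 10*log10(a*L^2/(2*lambda)) = 10*log10(1.27*68^2/(2*0.03145)) = 49.7

49.7 dB


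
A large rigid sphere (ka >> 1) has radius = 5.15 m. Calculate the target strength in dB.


TS = 10*log10(5.15^2 / 4) = 10*log10(6.630625) = 8.22

8.22 dB


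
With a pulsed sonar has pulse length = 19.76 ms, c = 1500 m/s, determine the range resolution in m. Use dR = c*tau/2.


14.82 m


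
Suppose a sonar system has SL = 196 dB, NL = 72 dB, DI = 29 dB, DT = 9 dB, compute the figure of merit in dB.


FOM = SL - NL + DI - DT = 196 - 72 + 29 - 9 = 144

144 dB


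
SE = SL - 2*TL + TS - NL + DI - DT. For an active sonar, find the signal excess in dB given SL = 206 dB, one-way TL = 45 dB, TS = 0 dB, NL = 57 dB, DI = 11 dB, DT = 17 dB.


SE = SL - 2*TL + TS - NL + DI - DT = 206 - 2*45 + (0) - 57 + 11 - 17 = 53

53 dB


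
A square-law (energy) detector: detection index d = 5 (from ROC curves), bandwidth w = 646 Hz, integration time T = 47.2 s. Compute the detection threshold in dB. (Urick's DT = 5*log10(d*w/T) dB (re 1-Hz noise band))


DT = 5*log10(d*w/T) = 5*log10(5 * 646 / 47.2) = 5*log10(68.43) = 9.18

9.18 dB


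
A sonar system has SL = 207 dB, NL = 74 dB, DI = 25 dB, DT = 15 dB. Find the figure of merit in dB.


143 dB


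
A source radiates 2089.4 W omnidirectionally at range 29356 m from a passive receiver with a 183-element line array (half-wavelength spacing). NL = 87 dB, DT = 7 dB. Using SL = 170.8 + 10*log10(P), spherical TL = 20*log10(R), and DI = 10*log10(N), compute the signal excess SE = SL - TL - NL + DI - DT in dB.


Step 1: SL = 170.8 + 10*log10(2089.4) = 204.0 dB
Step 2: TL = 20*log10(29356) = 89.35 dB
Step 3: DI = 10*log10(183) = 22.62 dB
Step 4: SE = SL - TL - NL + DI - DT = 204.0 - 89.35 - 87 + 22.62 - 7 = 43.27

43.27 dB


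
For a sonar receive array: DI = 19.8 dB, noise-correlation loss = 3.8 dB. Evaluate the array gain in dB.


AG = DI - L_corr = 19.8 - 3.8 = 16.0

16.0 dB


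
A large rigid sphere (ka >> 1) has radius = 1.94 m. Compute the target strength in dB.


-0.26 dB


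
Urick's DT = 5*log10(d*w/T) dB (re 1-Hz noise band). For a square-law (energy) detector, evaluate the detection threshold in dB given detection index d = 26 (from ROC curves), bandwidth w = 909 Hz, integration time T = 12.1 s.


DT = 5*log10(d*w/T) = 5*log10(26 * 909 / 12.1) = 5*log10(1953.22) = 16.45

16.45 dB


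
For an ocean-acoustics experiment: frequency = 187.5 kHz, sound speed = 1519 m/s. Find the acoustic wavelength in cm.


0.81 cm


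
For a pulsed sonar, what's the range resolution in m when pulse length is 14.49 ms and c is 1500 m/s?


dR = c*tau/2 = 1500 * 14.49e-3 / 2 = 10.8675

10.8675 m


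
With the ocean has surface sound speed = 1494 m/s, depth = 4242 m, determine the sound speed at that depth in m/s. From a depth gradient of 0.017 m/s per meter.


1566.114 m/s


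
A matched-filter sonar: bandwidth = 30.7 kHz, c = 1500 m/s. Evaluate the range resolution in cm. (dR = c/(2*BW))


dR = c/(2*BW) = 1500 / (2 * 30.7e3) = 0.0244 m = 2.44 cm

2.44 cm


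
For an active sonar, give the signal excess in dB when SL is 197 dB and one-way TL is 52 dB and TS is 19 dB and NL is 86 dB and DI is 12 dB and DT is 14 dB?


SE = SL - 2*TL + TS - NL + DI - DT = 197 - 2*52 + (19) - 86 + 12 - 14 = 24

24 dB


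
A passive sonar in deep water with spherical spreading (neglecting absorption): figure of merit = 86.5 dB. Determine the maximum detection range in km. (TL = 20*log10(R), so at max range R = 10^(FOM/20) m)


21.13 km


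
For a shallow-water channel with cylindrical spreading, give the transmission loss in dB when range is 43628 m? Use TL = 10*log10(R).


46.4 dB


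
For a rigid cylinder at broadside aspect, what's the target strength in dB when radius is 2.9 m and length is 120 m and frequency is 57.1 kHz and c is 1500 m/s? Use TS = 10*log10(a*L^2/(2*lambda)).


lambda = 1500/57100 = 0.02627 m
TS = 10*log10(2.9*120^2/(2*0.02627)) = 59.0

59.0 dB


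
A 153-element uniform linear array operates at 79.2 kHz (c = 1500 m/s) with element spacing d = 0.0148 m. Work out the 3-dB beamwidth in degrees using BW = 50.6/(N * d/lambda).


Step 1: lambda = 1500/79200 = 0.01894 m
Step 2: d/lambda = 0.0148/0.01894 = 0.7814
Step 3: BW = 50.6/(N * d/lambda) = 50.6/(153 * 0.7814) = 0.42

0.42 deg


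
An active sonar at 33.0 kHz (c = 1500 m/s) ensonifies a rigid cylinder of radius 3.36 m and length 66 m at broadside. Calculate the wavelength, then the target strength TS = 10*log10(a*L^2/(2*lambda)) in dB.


Step 1: lambda = c/f = 1500/33000 = 0.04545 m
Step 2: TS = 10*log10(a*L^2/(2*lambda)) = 10*log10(3.36*66^2/(2*0.04545)) = 52.07

52.07 dB


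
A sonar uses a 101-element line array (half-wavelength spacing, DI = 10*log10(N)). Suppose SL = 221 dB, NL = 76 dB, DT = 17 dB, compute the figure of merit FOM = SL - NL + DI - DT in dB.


Step 1: DI = 10*log10(101) = 20.04 dB
Step 2: FOM = SL - NL + DI - DT = 221 - 76 + 20.04 - 17 = 148.04

148.04 dB


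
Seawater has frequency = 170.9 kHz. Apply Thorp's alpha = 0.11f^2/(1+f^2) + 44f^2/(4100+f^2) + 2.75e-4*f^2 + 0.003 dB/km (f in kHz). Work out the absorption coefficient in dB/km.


f^2 = 29206.81
alpha = 0.11*29206.81/(1+29206.81) + 44*29206.81/(4100+29206.81) + 2.75e-4*29206.81 + 0.003 = 46.729

46.729 dB/km


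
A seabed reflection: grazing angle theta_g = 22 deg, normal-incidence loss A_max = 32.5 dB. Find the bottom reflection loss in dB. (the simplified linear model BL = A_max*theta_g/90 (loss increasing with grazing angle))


BL = A_max * theta_g / 90 = 32.5 * 22 / 90 = 7.94

7.94 dB


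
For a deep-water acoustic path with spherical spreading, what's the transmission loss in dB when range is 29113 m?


TL = 20*log10(29113) = 89.28

89.28 dB


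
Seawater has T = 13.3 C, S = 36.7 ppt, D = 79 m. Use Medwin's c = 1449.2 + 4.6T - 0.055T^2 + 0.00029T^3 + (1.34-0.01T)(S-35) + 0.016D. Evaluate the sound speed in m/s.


c = 1449.2 + 4.6*13.3 - 0.055*13.3^2 + 0.00029*13.3^3 + (1.34 - 0.01*13.3)*(36.7 - 35) + 0.016*79 = 1504.65

1504.65 m/s


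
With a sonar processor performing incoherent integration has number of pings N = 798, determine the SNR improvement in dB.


14.51 dB


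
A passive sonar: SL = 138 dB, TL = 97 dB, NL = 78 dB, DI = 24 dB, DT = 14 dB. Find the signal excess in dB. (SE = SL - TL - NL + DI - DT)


SE = SL - TL - NL + DI - DT = 138 - 97 - 78 + 24 - 14 = -27

-27 dB


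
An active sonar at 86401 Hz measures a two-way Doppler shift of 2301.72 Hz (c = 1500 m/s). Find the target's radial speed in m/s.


From fd = 2*f*v/c, v = c*fd/(2*f) = 1500 * 2301.72 / (2*86401) = 19.98

19.98 m/s


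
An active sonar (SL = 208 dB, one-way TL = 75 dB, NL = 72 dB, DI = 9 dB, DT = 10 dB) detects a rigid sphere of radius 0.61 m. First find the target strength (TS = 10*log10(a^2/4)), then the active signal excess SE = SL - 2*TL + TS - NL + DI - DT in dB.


Step 1: TS = 10*log10(0.61^2/4) = -10.31 dB
Step 2: SE = SL - 2*TL + TS - NL + DI - DT = 208 - 2*75 + (-10.31) - 72 + 9 - 10 = -25.31

-25.31 dB


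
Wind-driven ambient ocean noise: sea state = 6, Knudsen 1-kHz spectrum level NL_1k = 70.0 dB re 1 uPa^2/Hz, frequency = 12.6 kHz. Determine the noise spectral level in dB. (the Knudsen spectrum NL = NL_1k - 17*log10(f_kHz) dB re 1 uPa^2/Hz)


NL = NL_1k - 17*log10(f_kHz) = 70.0 - 17*log10(12.6) = 70.0 - (18.71) = 51.29

51.29 dB


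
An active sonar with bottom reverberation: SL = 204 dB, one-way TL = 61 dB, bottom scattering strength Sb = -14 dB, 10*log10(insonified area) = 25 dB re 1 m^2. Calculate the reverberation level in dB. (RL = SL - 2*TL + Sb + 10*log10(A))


93 dB


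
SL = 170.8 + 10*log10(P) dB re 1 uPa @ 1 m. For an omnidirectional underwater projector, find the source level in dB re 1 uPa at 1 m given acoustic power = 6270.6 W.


SL = 170.8 + 10*log10(6270.6) = 170.8 + 37.97 = 208.77

208.77 dB


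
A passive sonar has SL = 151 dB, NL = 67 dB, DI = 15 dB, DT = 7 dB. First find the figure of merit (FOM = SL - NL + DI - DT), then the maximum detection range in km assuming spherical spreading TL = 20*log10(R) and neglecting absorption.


Step 1: FOM = SL - NL + DI - DT = 151 - 67 + 15 - 7 = 92 dB
Step 2: at max range FOM = TL = 20*log10(R), so R = 10^(92/20) = 39810.72 m = 39.81 km

39.81 km


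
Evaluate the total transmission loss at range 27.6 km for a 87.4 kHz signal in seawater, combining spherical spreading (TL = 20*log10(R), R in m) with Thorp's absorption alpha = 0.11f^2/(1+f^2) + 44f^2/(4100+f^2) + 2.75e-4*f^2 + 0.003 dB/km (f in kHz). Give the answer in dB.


940.16 dB


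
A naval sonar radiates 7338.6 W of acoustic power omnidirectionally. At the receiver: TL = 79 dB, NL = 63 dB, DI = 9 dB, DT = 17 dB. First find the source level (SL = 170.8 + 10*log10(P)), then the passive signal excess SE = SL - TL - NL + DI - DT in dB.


Step 1: SL = 170.8 + 10*log10(7338.6) = 209.46 dB
Step 2: SE = SL - TL - NL + DI - DT = 209.46 - 79 - 63 + 9 - 17 = 59.46

59.46 dB


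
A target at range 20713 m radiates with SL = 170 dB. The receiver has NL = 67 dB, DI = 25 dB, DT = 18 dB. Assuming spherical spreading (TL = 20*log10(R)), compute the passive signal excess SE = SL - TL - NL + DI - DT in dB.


Step 1: TL = 20*log10(20713) = 86.32 dB
Step 2: SE = 170 - 86.32 - 67 + 25 - 18 = 23.68

23.68 dB


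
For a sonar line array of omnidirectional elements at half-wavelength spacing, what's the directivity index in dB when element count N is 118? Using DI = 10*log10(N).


20.72 dB


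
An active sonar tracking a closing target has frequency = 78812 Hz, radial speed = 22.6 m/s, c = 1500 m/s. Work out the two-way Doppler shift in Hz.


2374.87 Hz


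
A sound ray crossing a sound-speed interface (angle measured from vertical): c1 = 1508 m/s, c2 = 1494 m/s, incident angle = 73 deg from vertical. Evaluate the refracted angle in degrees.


sin(theta2) = (c2/c1)*sin(theta1) = (1494/1508)*sin(73 deg) = 0.94743
theta2 = arcsin(0.94743) = 71.34

71.34 deg


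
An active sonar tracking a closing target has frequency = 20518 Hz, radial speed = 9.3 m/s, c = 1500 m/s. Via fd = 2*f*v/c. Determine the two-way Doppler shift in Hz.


254.42 Hz


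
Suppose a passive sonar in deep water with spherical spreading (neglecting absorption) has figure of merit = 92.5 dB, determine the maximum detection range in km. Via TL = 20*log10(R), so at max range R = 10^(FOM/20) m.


At max range FOM = TL, so 20*log10(R) = 92.5
R = 10^(92.5/20) = 42169.65 m = 42.17 km

42.17 km


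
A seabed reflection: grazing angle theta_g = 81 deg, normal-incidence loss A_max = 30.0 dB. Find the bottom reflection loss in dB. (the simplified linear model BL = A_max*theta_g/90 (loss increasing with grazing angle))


BL = A_max * theta_g / 90 = 30.0 * 81 / 90 = 27.0

27.0 dB


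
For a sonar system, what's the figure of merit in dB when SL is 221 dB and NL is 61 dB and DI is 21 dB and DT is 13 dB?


FOM = SL - NL + DI - DT = 221 - 61 + 21 - 13 = 168

168 dB


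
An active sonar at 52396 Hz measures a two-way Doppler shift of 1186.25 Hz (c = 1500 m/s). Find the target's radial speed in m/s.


From fd = 2*f*v/c, v = c*fd/(2*f) = 1500 * 1186.25 / (2*52396) = 16.98

16.98 m/s


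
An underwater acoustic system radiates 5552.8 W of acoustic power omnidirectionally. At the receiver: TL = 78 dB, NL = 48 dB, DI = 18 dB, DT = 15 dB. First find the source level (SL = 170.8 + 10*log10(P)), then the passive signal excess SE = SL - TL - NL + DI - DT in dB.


Step 1: SL = 170.8 + 10*log10(5552.8) = 208.25 dB
Step 2: SE = SL - TL - NL + DI - DT = 208.25 - 78 - 48 + 18 - 15 = 85.25

85.25 dB


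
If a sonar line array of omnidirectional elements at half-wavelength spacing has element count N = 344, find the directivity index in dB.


DI = 10*log10(344) = 25.37

25.37 dB


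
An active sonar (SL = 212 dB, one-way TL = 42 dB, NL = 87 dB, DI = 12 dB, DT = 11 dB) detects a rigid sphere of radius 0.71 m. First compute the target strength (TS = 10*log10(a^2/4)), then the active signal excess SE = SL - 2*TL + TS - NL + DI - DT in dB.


Step 1: TS = 10*log10(0.71^2/4) = -9.0 dB
Step 2: SE = SL - 2*TL + TS - NL + DI - DT = 212 - 2*42 + (-9.0) - 87 + 12 - 11 = 33.0

33.0 dB


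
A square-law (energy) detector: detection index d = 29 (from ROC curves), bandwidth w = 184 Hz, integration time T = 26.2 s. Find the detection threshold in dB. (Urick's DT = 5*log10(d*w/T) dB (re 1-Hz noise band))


DT = 5*log10(d*w/T) = 5*log10(29 * 184 / 26.2) = 5*log10(203.66) = 11.54

11.54 dB


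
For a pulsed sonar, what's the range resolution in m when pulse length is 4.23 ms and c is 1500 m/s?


dR = c*tau/2 = 1500 * 4.23e-3 / 2 = 3.1725

3.1725 m


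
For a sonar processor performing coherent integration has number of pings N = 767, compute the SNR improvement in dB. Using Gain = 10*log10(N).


28.85 dB


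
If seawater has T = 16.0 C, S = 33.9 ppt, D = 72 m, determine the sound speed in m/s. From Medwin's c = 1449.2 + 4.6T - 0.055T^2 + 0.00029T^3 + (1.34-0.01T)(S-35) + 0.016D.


1509.76 m/s


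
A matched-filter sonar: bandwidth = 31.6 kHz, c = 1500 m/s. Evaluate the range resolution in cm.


dR = c/(2*BW) = 1500 / (2 * 31.6e3) = 0.0237 m = 2.37 cm

2.37 cm


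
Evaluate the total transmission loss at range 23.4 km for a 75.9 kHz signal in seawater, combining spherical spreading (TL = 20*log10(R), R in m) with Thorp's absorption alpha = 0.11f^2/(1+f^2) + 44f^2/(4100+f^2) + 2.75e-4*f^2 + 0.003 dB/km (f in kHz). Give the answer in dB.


728.6 dB


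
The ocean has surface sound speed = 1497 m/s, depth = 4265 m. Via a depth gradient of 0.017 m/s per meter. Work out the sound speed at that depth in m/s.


c = 1497 + 0.017 * 4265 = 1569.505

1569.505 m/s


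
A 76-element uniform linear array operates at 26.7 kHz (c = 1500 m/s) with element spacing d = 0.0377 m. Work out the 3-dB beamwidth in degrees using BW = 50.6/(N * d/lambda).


Step 1: lambda = 1500/26700 = 0.05618 m
Step 2: d/lambda = 0.0377/0.05618 = 0.6711
Step 3: BW = 50.6/(N * d/lambda) = 50.6/(76 * 0.6711) = 0.99

0.99 deg


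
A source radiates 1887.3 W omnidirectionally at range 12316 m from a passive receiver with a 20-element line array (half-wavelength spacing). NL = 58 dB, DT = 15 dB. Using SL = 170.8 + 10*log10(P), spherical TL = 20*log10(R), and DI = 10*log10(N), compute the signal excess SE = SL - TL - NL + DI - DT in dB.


Step 1: SL = 170.8 + 10*log10(1887.3) = 203.56 dB
Step 2: TL = 20*log10(12316) = 81.81 dB
Step 3: DI = 10*log10(20) = 13.01 dB
Step 4: SE = SL - TL - NL + DI - DT = 203.56 - 81.81 - 58 + 13.01 - 15 = 61.76

61.76 dB


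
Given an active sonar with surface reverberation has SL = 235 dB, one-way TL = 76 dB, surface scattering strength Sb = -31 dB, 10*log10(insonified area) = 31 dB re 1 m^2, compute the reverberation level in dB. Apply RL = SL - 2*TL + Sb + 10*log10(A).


RL = SL - 2*TL + Sb + 10*log10(A) = 235 - 2*76 + (-31) + 31 = 83

83 dB
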